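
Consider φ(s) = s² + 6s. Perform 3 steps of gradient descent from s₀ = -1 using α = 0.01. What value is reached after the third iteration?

-1.117616

φ′(s) = 2s + 6
Step 1: φ′(-1) = 4; s₁ = -1 − 0.01·4 = -1.04
Step 2: φ′(-1.04) = 3.92; s₂ = -1.04 − 0.01·3.92 = -1.0792
Step 3: φ′(-1.0792) = 3.8416; s₃ = -1.0792 − 0.01·3.8416 = -1.117616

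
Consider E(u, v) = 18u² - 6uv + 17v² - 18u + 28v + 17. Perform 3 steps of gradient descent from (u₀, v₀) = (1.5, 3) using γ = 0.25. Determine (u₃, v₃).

(392.8125, -1472.125)

∇E = (36u - 6v - 18, -6u + 34v + 28)
Step 1: at (1.5, 3), ∇E = (18, 121) → (1.5, 3) − 0.25·(18, 121) = (-3, -27.25)
Step 2: at (-3, -27.25), ∇E = (37.5, -880.5) → (-3, -27.25) − 0.25·(37.5, -880.5) = (-12.375, 192.875)
Step 3: at (-12.375, 192.875), ∇E = (-1620.75, 6660) → (-12.375, 192.875) − 0.25·(-1620.75, 6660) = (392.8125, -1472.125)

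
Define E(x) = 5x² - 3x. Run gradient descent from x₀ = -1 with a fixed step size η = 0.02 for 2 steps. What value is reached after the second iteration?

E′(x) = 10x - 3
x₁ = -1 − 0.02·(-13) = -0.74
x₂ = -0.74 − 0.02·(-10.4) = -0.532

-0.532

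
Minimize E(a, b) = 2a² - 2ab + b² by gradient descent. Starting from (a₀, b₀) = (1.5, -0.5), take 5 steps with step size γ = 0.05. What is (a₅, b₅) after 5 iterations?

∇E = (4a - 2b, -2a + 2b)
(a₁, b₁) = (1.5, -0.5) − 0.05·(7, -4) = (1.15, -0.3)
(a₂, b₂) = (1.15, -0.3) − 0.05·(5.2, -2.9) = (0.89, -0.155)
(a₃, b₃) = (0.89, -0.155) − 0.05·(3.87, -2.09) = (0.6965, -0.0505)
(a₄, b₄) = (0.6965, -0.0505) − 0.05·(2.887, -1.494) = (0.55215, 0.0242)
(a₅, b₅) = (0.55215, 0.0242) − 0.05·(2.1602, -1.0559) = (0.44414, 0.076995)

(0.44414, 0.076995)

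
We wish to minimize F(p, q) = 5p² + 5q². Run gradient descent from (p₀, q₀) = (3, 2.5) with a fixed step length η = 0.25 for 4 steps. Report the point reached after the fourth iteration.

(15.1875, 12.65625)

∇F = (10p, 10q)
(p₁, q₁) = (3, 2.5) − 0.25·(30, 25) = (-4.5, -3.75)
(p₂, q₂) = (-4.5, -3.75) − 0.25·(-45, -37.5) = (6.75, 5.625)
(p₃, q₃) = (6.75, 5.625) − 0.25·(67.5, 56.25) = (-10.125, -8.4375)
(p₄, q₄) = (-10.125, -8.4375) − 0.25·(-101.25, -84.375) = (15.1875, 12.65625)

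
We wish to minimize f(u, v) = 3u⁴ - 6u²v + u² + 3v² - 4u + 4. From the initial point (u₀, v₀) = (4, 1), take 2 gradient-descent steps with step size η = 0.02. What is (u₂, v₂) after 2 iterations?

(259.22206208, 15.643648)

∇f = (12u³ - 12uv + 2u - 4, -6u² + 6v)
Step 1: at (4, 1), ∇f = (724, -90) → (4, 1) − 0.02·(724, -90) = (-10.48, 2.8)
Step 2: at (-10.48, 2.8), ∇f = (-13485.103104, -642.1824) → (-10.48, 2.8) − 0.02·(-13485.103104, -642.1824) = (259.22206208, 15.643648)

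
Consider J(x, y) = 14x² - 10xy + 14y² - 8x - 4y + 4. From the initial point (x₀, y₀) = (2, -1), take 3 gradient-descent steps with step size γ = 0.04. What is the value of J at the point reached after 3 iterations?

∇J = (28x - 10y - 8, -10x + 28y - 4)
(x₁, y₁) = (2, -1) − 0.04·(58, -52) = (-0.32, 1.08)
(x₂, y₂) = (-0.32, 1.08) − 0.04·(-27.76, 29.44) = (0.7904, -0.0976)
(x₃, y₃) = (0.7904, -0.0976) − 0.04·(15.1072, -14.6368) = (0.186112, 0.487872)
J(0.186112, 0.487872) = 3.468822372352

3.468822372352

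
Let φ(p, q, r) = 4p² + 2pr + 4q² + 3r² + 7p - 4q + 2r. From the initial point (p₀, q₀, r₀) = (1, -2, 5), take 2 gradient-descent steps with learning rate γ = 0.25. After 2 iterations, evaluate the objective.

264.484375

∇φ = (8p + 2r + 7, 8q - 4, 2p + 6r + 2)
(p₁, q₁, r₁) = (1, -2, 5) − 0.25·(25, -20, 34) = (-5.25, 3, -3.5)
(p₂, q₂, r₂) = (-5.25, 3, -3.5) − 0.25·(-42, 20, -29.5) = (5.25, -2, 3.875)
φ(5.25, -2, 3.875) = 264.484375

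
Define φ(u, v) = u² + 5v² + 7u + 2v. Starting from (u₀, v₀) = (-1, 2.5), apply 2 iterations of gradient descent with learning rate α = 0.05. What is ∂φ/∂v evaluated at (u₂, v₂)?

∇φ = (2u + 7, 10v + 2)
(u₁, v₁) = (-1, 2.5) − 0.05·(5, 27) = (-1.25, 1.15)
(u₂, v₂) = (-1.25, 1.15) − 0.05·(4.5, 13.5) = (-1.475, 0.475)
∂φ/∂v at (-1.475, 0.475) = 6.75

6.75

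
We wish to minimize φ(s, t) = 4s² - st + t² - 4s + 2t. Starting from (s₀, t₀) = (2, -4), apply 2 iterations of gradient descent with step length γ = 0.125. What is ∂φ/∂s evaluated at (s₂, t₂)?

∇φ = (8s - t - 4, -s + 2t + 2)
(s₁, t₁) = (2, -4) − 0.125·(16, -8) = (0, -3)
(s₂, t₂) = (0, -3) − 0.125·(-1, -4) = (0.125, -2.5)
∂φ/∂s at (0.125, -2.5) = -0.5

-0.5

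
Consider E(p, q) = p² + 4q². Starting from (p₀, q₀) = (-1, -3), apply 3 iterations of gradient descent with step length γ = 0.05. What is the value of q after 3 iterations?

∇E = (2p, 8q)
Step 1: at (-1, -3), ∇E = (-2, -24) → (-1, -3) − 0.05·(-2, -24) = (-0.9, -1.8)
Step 2: at (-0.9, -1.8), ∇E = (-1.8, -14.4) → (-0.9, -1.8) − 0.05·(-1.8, -14.4) = (-0.81, -1.08)
Step 3: at (-0.81, -1.08), ∇E = (-1.62, -8.64) → (-0.81, -1.08) − 0.05·(-1.62, -8.64) = (-0.729, -0.648)
q = -0.648

-0.648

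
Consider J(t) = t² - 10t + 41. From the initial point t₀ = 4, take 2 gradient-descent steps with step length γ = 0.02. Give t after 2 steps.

4.0784

J′(t) = 2t - 10
Step 1: J′(4) = -2; t₁ = 4 − 0.02·(-2) = 4.04
Step 2: J′(4.04) = -1.92; t₂ = 4.04 − 0.02·(-1.92) = 4.0784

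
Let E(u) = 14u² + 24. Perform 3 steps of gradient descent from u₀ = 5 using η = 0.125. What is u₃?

E′(u) = 28u
u₁ = 5 − 0.125·140 = -12.5
u₂ = -12.5 − 0.125·(-350) = 31.25
u₃ = 31.25 − 0.125·875 = -78.125

-78.125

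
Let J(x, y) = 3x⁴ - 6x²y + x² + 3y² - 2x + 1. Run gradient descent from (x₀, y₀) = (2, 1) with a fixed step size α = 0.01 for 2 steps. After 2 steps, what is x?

∇J = (12x³ - 12xy + 2x - 2, -6x² + 6y)
Step 1: at (2, 1), ∇J = (74, -18) → (2, 1) − 0.01·(74, -18) = (1.26, 1.18)
Step 2: at (1.26, 1.18), ∇J = (6.682912, -2.4456) → (1.26, 1.18) − 0.01·(6.682912, -2.4456) = (1.19317088, 1.204456)
x = 1.19317088

1.19317088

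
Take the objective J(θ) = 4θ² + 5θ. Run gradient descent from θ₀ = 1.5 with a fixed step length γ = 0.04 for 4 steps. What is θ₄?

-0.17064576

J′(θ) = 8θ + 5
θ₁ = 1.5 − 0.04·17 = 0.82
θ₂ = 0.82 − 0.04·11.56 = 0.3576
θ₃ = 0.3576 − 0.04·7.8608 = 0.043168
θ₄ = 0.043168 − 0.04·5.345344 = -0.17064576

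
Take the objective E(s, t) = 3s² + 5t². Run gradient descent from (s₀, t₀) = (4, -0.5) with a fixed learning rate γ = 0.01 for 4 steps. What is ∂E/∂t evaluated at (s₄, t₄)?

∇E = (6s, 10t)
Step 1: at (4, -0.5), ∇E = (24, -5) → (4, -0.5) − 0.01·(24, -5) = (3.76, -0.45)
Step 2: at (3.76, -0.45), ∇E = (22.56, -4.5) → (3.76, -0.45) − 0.01·(22.56, -4.5) = (3.5344, -0.405)
Step 3: at (3.5344, -0.405), ∇E = (21.2064, -4.05) → (3.5344, -0.405) − 0.01·(21.2064, -4.05) = (3.322336, -0.3645)
Step 4: at (3.322336, -0.3645), ∇E = (19.934016, -3.645) → (3.322336, -0.3645) − 0.01·(19.934016, -3.645) = (3.12299584, -0.32805)
∂E/∂t at (3.12299584, -0.32805) = -3.2805

-3.2805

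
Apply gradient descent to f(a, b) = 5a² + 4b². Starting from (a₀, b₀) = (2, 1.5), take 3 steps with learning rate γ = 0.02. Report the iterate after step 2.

(1.28, 1.0584)

∇f = (10a, 8b)
(a₁, b₁) = (2, 1.5) − 0.02·(20, 12) = (1.6, 1.26)
(a₂, b₂) = (1.6, 1.26) − 0.02·(16, 10.08) = (1.28, 1.0584)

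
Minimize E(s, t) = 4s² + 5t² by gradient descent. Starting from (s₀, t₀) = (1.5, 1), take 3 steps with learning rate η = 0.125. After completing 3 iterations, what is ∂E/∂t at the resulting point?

∇E = (8s, 10t)
Step 1: at (1.5, 1), ∇E = (12, 10) → (1.5, 1) − 0.125·(12, 10) = (0, -0.25)
Step 2: at (0, -0.25), ∇E = (0, -2.5) → (0, -0.25) − 0.125·(0, -2.5) = (0, 0.0625)
Step 3: at (0, 0.0625), ∇E = (0, 0.625) → (0, 0.0625) − 0.125·(0, 0.625) = (0, -0.015625)
∂E/∂t at (0, -0.015625) = -0.15625

-0.15625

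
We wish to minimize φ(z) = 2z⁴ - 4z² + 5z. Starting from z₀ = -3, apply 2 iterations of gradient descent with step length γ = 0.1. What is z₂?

-3068.1544

φ′(z) = 8z³ - 8z + 5
z₁ = -3 − 0.1·(-187) = 15.7
z₂ = 15.7 − 0.1·30838.544 = -3068.1544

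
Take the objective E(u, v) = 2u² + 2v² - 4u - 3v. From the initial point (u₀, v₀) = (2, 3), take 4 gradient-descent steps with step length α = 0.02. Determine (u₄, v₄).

∇E = (4u - 4, 4v - 3)
(u₁, v₁) = (2, 3) − 0.02·(4, 9) = (1.92, 2.82)
(u₂, v₂) = (1.92, 2.82) − 0.02·(3.68, 8.28) = (1.8464, 2.6544)
(u₃, v₃) = (1.8464, 2.6544) − 0.02·(3.3856, 7.6176) = (1.778688, 2.502048)
(u₄, v₄) = (1.778688, 2.502048) − 0.02·(3.114752, 7.008192) = (1.71639296, 2.36188416)

(1.71639296, 2.36188416)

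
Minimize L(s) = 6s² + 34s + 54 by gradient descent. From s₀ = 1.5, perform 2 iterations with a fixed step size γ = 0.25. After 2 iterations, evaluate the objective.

1808.5

L′(s) = 12s + 34
s₁ = 1.5 − 0.25·52 = -11.5
s₂ = -11.5 − 0.25·(-104) = 14.5
L(14.5) = 1808.5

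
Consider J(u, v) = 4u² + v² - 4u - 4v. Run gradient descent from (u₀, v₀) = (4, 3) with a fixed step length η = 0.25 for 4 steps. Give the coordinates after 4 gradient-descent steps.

(4, 2.0625)

∇J = (8u - 4, 2v - 4)
(u₁, v₁) = (4, 3) − 0.25·(28, 2) = (-3, 2.5)
(u₂, v₂) = (-3, 2.5) − 0.25·(-28, 1) = (4, 2.25)
(u₃, v₃) = (4, 2.25) − 0.25·(28, 0.5) = (-3, 2.125)
(u₄, v₄) = (-3, 2.125) − 0.25·(-28, 0.25) = (4, 2.0625)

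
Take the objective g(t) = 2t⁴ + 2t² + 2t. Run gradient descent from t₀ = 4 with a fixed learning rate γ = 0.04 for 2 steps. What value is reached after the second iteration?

1613.77536

g′(t) = 8t³ + 4t + 2
t₁ = 4 − 0.04·530 = -17.2
t₂ = -17.2 − 0.04·(-40774.384) = 1613.77536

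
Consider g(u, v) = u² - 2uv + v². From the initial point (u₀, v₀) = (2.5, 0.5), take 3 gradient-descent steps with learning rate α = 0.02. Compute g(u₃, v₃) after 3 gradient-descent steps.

2.425420005376

∇g = (2u - 2v, -2u + 2v)
(u₁, v₁) = (2.5, 0.5) − 0.02·(4, -4) = (2.42, 0.58)
(u₂, v₂) = (2.42, 0.58) − 0.02·(3.68, -3.68) = (2.3464, 0.6536)
(u₃, v₃) = (2.3464, 0.6536) − 0.02·(3.3856, -3.3856) = (2.278688, 0.721312)
g(2.278688, 0.721312) = 2.425420005376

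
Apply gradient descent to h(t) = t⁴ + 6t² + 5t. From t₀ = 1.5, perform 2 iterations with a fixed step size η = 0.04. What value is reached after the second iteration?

-0.17921024

h′(t) = 4t³ + 12t + 5
t₁ = 1.5 − 0.04·36.5 = 0.04
t₂ = 0.04 − 0.04·5.480256 = -0.17921024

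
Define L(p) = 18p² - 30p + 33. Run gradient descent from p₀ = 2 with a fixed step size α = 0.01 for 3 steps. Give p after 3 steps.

1.139168

L′(p) = 36p - 30
Step 1: L′(2) = 42; p₁ = 2 − 0.01·42 = 1.58
Step 2: L′(1.58) = 26.88; p₂ = 1.58 − 0.01·26.88 = 1.3112
Step 3: L′(1.3112) = 17.2032; p₃ = 1.3112 − 0.01·17.2032 = 1.139168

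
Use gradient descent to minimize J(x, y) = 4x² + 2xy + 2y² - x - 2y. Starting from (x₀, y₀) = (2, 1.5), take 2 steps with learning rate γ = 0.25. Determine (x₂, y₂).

∇J = (8x + 2y - 1, 2x + 4y - 2)
Step 1: at (2, 1.5), ∇J = (18, 8) → (2, 1.5) − 0.25·(18, 8) = (-2.5, -0.5)
Step 2: at (-2.5, -0.5), ∇J = (-22, -9) → (-2.5, -0.5) − 0.25·(-22, -9) = (3, 1.75)

(3, 1.75)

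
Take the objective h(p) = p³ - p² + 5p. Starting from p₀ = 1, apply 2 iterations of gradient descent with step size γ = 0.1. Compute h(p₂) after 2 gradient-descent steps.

h′(p) = 3p² - 2p + 5
p₁ = 1 − 0.1·6 = 0.4
p₂ = 0.4 − 0.1·4.68 = -0.068
h(-0.068) = -0.344938432

-0.344938432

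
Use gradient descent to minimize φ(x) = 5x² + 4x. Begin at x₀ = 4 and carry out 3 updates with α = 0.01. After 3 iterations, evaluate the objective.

50.6434888

φ′(x) = 10x + 4
x₁ = 4 − 0.01·44 = 3.56
x₂ = 3.56 − 0.01·39.6 = 3.164
x₃ = 3.164 − 0.01·35.64 = 2.8076
φ(2.8076) = 50.6434888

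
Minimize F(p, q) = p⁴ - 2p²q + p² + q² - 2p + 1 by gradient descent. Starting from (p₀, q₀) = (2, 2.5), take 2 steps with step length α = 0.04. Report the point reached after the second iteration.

(1.53069056, 2.576288)

∇F = (4p³ - 4pq + 2p - 2, -2p² + 2q)
Step 1: at (2, 2.5), ∇F = (14, -3) → (2, 2.5) − 0.04·(14, -3) = (1.44, 2.62)
Step 2: at (1.44, 2.62), ∇F = (-2.267264, 1.0928) → (1.44, 2.62) − 0.04·(-2.267264, 1.0928) = (1.53069056, 2.576288)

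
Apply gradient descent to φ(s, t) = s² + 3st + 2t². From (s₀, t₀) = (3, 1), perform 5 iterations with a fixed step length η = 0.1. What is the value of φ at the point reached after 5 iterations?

-0.324447057

∇φ = (2s + 3t, 3s + 4t)
(s₁, t₁) = (3, 1) − 0.1·(9, 13) = (2.1, -0.3)
(s₂, t₂) = (2.1, -0.3) − 0.1·(3.3, 5.1) = (1.77, -0.81)
(s₃, t₃) = (1.77, -0.81) − 0.1·(1.11, 2.07) = (1.659, -1.017)
(s₄, t₄) = (1.659, -1.017) − 0.1·(0.267, 0.909) = (1.6323, -1.1079)
(s₅, t₅) = (1.6323, -1.1079) − 0.1·(-0.0591, 0.4653) = (1.63821, -1.15443)
φ(1.63821, -1.15443) = -0.324447057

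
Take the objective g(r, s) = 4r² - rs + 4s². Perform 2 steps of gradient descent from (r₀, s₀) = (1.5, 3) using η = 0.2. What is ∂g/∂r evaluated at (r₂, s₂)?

-1.8

∇g = (8r - s, -r + 8s)
(r₁, s₁) = (1.5, 3) − 0.2·(9, 22.5) = (-0.3, -1.5)
(r₂, s₂) = (-0.3, -1.5) − 0.2·(-0.9, -11.7) = (-0.12, 0.84)
∂g/∂r at (-0.12, 0.84) = -1.8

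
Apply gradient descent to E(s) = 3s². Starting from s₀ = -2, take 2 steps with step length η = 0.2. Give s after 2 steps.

E′(s) = 6s
s₁ = -2 − 0.2·(-12) = 0.4
s₂ = 0.4 − 0.2·2.4 = -0.08

-0.08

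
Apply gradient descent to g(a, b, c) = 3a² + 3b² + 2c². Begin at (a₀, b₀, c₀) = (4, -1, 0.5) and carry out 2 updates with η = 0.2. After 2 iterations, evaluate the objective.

∇g = (6a, 6b, 4c)
Step 1: at (4, -1, 0.5), ∇g = (24, -6, 2) → (4, -1, 0.5) − 0.2·(24, -6, 2) = (-0.8, 0.2, 0.1)
Step 2: at (-0.8, 0.2, 0.1), ∇g = (-4.8, 1.2, 0.4) → (-0.8, 0.2, 0.1) − 0.2·(-4.8, 1.2, 0.4) = (0.16, -0.04, 0.02)
g(0.16, -0.04, 0.02) = 0.0824

0.0824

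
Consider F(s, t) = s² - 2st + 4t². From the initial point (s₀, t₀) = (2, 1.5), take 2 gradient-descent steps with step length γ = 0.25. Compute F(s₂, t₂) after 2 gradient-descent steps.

∇F = (2s - 2t, -2s + 8t)
(s₁, t₁) = (2, 1.5) − 0.25·(1, 8) = (1.75, -0.5)
(s₂, t₂) = (1.75, -0.5) − 0.25·(4.5, -7.5) = (0.625, 1.375)
F(0.625, 1.375) = 6.234375

6.234375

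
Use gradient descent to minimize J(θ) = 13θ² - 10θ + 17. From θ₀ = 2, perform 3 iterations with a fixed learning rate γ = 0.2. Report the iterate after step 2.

28.88

J′(θ) = 26θ - 10
Step 1: J′(2) = 42; θ₁ = 2 − 0.2·42 = -6.4
Step 2: J′(-6.4) = -176.4; θ₂ = -6.4 − 0.2·(-176.4) = 28.88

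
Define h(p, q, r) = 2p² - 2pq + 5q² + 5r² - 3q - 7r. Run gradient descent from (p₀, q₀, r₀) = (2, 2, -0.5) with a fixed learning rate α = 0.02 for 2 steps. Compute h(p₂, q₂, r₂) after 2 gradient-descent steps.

∇h = (4p - 2q, -2p + 10q - 3, 10r - 7)
Step 1: at (2, 2, -0.5), ∇h = (4, 13, -12) → (2, 2, -0.5) − 0.02·(4, 13, -12) = (1.92, 1.74, -0.26)
Step 2: at (1.92, 1.74, -0.26), ∇h = (4.2, 10.56, -9.6) → (1.92, 1.74, -0.26) − 0.02·(4.2, 10.56, -9.6) = (1.836, 1.5288, -0.068)
h(1.836, 1.5288, -0.068) = 8.7269056

8.7269056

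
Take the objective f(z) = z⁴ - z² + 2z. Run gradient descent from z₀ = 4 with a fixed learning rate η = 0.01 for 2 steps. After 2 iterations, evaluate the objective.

4.433837890625

f′(z) = 4z³ - 2z + 2
z₁ = 4 − 0.01·250 = 1.5
z₂ = 1.5 − 0.01·12.5 = 1.375
f(1.375) = 4.433837890625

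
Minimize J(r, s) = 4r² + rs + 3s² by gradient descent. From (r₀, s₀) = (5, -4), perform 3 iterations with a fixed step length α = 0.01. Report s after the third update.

-3.453201

∇J = (8r + s, r + 6s)
Step 1: at (5, -4), ∇J = (36, -19) → (5, -4) − 0.01·(36, -19) = (4.64, -3.81)
Step 2: at (4.64, -3.81), ∇J = (33.31, -18.22) → (4.64, -3.81) − 0.01·(33.31, -18.22) = (4.3069, -3.6278)
Step 3: at (4.3069, -3.6278), ∇J = (30.8274, -17.4599) → (4.3069, -3.6278) − 0.01·(30.8274, -17.4599) = (3.998626, -3.453201)
s = -3.453201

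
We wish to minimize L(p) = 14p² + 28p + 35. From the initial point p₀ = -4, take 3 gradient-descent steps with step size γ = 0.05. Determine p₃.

-0.808

L′(p) = 28p + 28
Step 1: L′(-4) = -84; p₁ = -4 − 0.05·(-84) = 0.2
Step 2: L′(0.2) = 33.6; p₂ = 0.2 − 0.05·33.6 = -1.48
Step 3: L′(-1.48) = -13.44; p₃ = -1.48 − 0.05·(-13.44) = -0.808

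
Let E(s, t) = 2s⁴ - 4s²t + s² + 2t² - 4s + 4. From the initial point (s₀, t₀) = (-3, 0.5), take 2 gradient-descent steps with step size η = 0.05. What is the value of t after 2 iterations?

13.618

∇E = (8s³ - 8st + 2s - 4, -4s² + 4t)
Step 1: at (-3, 0.5), ∇E = (-214, -34) → (-3, 0.5) − 0.05·(-214, -34) = (7.7, 2.2)
Step 2: at (7.7, 2.2), ∇E = (3528.144, -228.36) → (7.7, 2.2) − 0.05·(3528.144, -228.36) = (-168.7072, 13.618)
t = 13.618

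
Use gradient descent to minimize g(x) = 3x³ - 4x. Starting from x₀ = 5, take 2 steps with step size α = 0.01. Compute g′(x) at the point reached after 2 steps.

36.810287453849

g′(x) = 9x² - 4
Step 1: g′(5) = 221; x₁ = 5 − 0.01·221 = 2.79
Step 2: g′(2.79) = 66.0569; x₂ = 2.79 − 0.01·66.0569 = 2.129431
g′(x) at (2.129431) = 36.810287453849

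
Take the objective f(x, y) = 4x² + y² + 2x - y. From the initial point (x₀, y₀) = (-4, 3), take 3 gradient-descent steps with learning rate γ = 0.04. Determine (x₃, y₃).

(-1.42912, 2.44672)

∇f = (8x + 2, 2y - 1)
(x₁, y₁) = (-4, 3) − 0.04·(-30, 5) = (-2.8, 2.8)
(x₂, y₂) = (-2.8, 2.8) − 0.04·(-20.4, 4.6) = (-1.984, 2.616)
(x₃, y₃) = (-1.984, 2.616) − 0.04·(-13.872, 4.232) = (-1.42912, 2.44672)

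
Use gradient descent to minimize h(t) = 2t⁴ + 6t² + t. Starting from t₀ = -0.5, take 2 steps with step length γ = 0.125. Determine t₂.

h′(t) = 8t³ + 12t + 1
t₁ = -0.5 − 0.125·(-6) = 0.25
t₂ = 0.25 − 0.125·4.125 = -0.265625

-0.265625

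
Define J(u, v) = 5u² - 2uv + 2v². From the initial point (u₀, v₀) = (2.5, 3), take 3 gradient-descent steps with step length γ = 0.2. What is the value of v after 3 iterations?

0.736

∇J = (10u - 2v, -2u + 4v)
Step 1: at (2.5, 3), ∇J = (19, 7) → (2.5, 3) − 0.2·(19, 7) = (-1.3, 1.6)
Step 2: at (-1.3, 1.6), ∇J = (-16.2, 9) → (-1.3, 1.6) − 0.2·(-16.2, 9) = (1.94, -0.2)
Step 3: at (1.94, -0.2), ∇J = (19.8, -4.68) → (1.94, -0.2) − 0.2·(19.8, -4.68) = (-2.02, 0.736)
v = 0.736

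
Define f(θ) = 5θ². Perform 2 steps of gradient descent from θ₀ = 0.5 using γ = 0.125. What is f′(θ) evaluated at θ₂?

f′(θ) = 10θ
θ₁ = 0.5 − 0.125·5 = -0.125
θ₂ = -0.125 − 0.125·(-1.25) = 0.03125
f′(θ) at (0.03125) = 0.3125

0.3125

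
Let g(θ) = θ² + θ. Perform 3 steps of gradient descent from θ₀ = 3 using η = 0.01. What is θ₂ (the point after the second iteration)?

g′(θ) = 2θ + 1
θ₁ = 3 − 0.01·7 = 2.93
θ₂ = 2.93 − 0.01·6.86 = 2.8614

2.8614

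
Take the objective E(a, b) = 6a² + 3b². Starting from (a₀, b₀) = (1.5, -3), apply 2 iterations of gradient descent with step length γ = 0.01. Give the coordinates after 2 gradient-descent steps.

(1.1616, -2.6508)

∇E = (12a, 6b)
Step 1: at (1.5, -3), ∇E = (18, -18) → (1.5, -3) − 0.01·(18, -18) = (1.32, -2.82)
Step 2: at (1.32, -2.82), ∇E = (15.84, -16.92) → (1.32, -2.82) − 0.01·(15.84, -16.92) = (1.1616, -2.6508)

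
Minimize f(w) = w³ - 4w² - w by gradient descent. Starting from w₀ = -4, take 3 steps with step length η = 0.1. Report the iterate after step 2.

-63.803

f′(w) = 3w² - 8w - 1
Step 1: f′(-4) = 79; w₁ = -4 − 0.1·79 = -11.9
Step 2: f′(-11.9) = 519.03; w₂ = -11.9 − 0.1·519.03 = -63.803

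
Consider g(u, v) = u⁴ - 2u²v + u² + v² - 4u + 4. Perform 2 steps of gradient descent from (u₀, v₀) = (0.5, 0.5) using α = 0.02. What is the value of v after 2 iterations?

∇g = (4u³ - 4uv + 2u - 4, -2u² + 2v)
(u₁, v₁) = (0.5, 0.5) − 0.02·(-3.5, 0.5) = (0.57, 0.49)
(u₂, v₂) = (0.57, 0.49) − 0.02·(-3.236428, 0.3302) = (0.63472856, 0.483396)
v = 0.483396

0.483396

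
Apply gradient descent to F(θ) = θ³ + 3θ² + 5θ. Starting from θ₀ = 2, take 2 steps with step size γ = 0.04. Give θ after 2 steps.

0.353728

F′(θ) = 3θ² + 6θ + 5
θ₁ = 2 − 0.04·29 = 0.84
θ₂ = 0.84 − 0.04·12.1568 = 0.353728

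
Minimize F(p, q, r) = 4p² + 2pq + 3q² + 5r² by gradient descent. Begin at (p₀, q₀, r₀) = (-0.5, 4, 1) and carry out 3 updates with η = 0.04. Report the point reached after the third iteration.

∇F = (8p + 2q, 2p + 6q, 10r)
(p₁, q₁, r₁) = (-0.5, 4, 1) − 0.04·(4, 23, 10) = (-0.66, 3.08, 0.6)
(p₂, q₂, r₂) = (-0.66, 3.08, 0.6) − 0.04·(0.88, 17.16, 6) = (-0.6952, 2.3936, 0.36)
(p₃, q₃, r₃) = (-0.6952, 2.3936, 0.36) − 0.04·(-0.7744, 12.9712, 3.6) = (-0.664224, 1.874752, 0.216)

(-0.664224, 1.874752, 0.216)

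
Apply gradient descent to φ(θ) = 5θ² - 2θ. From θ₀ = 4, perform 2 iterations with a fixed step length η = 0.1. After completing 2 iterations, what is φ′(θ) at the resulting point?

φ′(θ) = 10θ - 2
θ₁ = 4 − 0.1·38 = 0.2
θ₂ = 0.2 − 0.1·0 = 0.2
φ′(θ) at (0.2) = 0

0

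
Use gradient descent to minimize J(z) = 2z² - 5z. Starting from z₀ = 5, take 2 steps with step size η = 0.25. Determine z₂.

1.25

J′(z) = 4z - 5
z₁ = 5 − 0.25·15 = 1.25
z₂ = 1.25 − 0.25·0 = 1.25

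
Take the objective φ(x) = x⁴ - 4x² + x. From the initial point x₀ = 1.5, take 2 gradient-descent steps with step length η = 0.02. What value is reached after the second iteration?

φ′(x) = 4x³ - 8x + 1
x₁ = 1.5 − 0.02·2.5 = 1.45
x₂ = 1.45 − 0.02·1.5945 = 1.41811

1.41811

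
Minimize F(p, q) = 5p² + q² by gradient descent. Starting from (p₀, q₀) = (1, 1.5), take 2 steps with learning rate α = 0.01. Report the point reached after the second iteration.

(0.81, 1.4406)

∇F = (10p, 2q)
(p₁, q₁) = (1, 1.5) − 0.01·(10, 3) = (0.9, 1.47)
(p₂, q₂) = (0.9, 1.47) − 0.01·(9, 2.94) = (0.81, 1.4406)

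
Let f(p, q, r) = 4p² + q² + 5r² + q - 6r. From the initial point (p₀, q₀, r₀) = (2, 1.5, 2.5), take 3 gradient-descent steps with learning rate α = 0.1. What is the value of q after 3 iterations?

∇f = (8p, 2q + 1, 10r - 6)
(p₁, q₁, r₁) = (2, 1.5, 2.5) − 0.1·(16, 4, 19) = (0.4, 1.1, 0.6)
(p₂, q₂, r₂) = (0.4, 1.1, 0.6) − 0.1·(3.2, 3.2, 0) = (0.08, 0.78, 0.6)
(p₃, q₃, r₃) = (0.08, 0.78, 0.6) − 0.1·(0.64, 2.56, 0) = (0.016, 0.524, 0.6)
q = 0.524

0.524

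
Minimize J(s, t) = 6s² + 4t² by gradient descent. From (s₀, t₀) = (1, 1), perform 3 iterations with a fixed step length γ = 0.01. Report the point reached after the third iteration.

∇J = (12s, 8t)
(s₁, t₁) = (1, 1) − 0.01·(12, 8) = (0.88, 0.92)
(s₂, t₂) = (0.88, 0.92) − 0.01·(10.56, 7.36) = (0.7744, 0.8464)
(s₃, t₃) = (0.7744, 0.8464) − 0.01·(9.2928, 6.7712) = (0.681472, 0.778688)

(0.681472, 0.778688)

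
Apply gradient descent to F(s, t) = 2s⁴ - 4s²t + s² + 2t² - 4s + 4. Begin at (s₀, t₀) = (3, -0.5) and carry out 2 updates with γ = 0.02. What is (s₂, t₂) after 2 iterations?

∇F = (8s³ - 8st + 2s - 4, -4s² + 4t)
Step 1: at (3, -0.5), ∇F = (230, -38) → (3, -0.5) − 0.02·(230, -38) = (-1.6, 0.26)
Step 2: at (-1.6, 0.26), ∇F = (-36.64, -9.2) → (-1.6, 0.26) − 0.02·(-36.64, -9.2) = (-0.8672, 0.444)

(-0.8672, 0.444)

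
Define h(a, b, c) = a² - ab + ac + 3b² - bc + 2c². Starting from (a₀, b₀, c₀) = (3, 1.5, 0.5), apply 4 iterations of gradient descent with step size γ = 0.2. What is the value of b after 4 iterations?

0.1008

∇h = (2a - b + c, -a + 6b - c, a - b + 4c)
(a₁, b₁, c₁) = (3, 1.5, 0.5) − 0.2·(5, 5.5, 3.5) = (2, 0.4, -0.2)
(a₂, b₂, c₂) = (2, 0.4, -0.2) − 0.2·(3.4, 0.6, 0.8) = (1.32, 0.28, -0.36)
(a₃, b₃, c₃) = (1.32, 0.28, -0.36) − 0.2·(2, 0.72, -0.4) = (0.92, 0.136, -0.28)
(a₄, b₄, c₄) = (0.92, 0.136, -0.28) − 0.2·(1.424, 0.176, -0.336) = (0.6352, 0.1008, -0.2128)
b = 0.1008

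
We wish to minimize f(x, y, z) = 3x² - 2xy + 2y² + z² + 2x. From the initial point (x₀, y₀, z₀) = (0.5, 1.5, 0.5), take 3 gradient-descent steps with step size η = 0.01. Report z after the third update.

∇f = (6x - 2y + 2, -2x + 4y, 2z)
(x₁, y₁, z₁) = (0.5, 1.5, 0.5) − 0.01·(2, 5, 1) = (0.48, 1.45, 0.49)
(x₂, y₂, z₂) = (0.48, 1.45, 0.49) − 0.01·(1.98, 4.84, 0.98) = (0.4602, 1.4016, 0.4802)
(x₃, y₃, z₃) = (0.4602, 1.4016, 0.4802) − 0.01·(1.958, 4.686, 0.9604) = (0.44062, 1.35474, 0.470596)
z = 0.470596

0.470596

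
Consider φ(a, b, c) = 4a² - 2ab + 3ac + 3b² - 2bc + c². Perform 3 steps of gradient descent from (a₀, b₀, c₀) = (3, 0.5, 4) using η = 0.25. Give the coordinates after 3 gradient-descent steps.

∇φ = (8a - 2b + 3c, -2a + 6b - 2c, 3a - 2b + 2c)
Step 1: at (3, 0.5, 4), ∇φ = (35, -11, 16) → (3, 0.5, 4) − 0.25·(35, -11, 16) = (-5.75, 3.25, 0)
Step 2: at (-5.75, 3.25, 0), ∇φ = (-52.5, 31, -23.75) → (-5.75, 3.25, 0) − 0.25·(-52.5, 31, -23.75) = (7.375, -4.5, 5.9375)
Step 3: at (7.375, -4.5, 5.9375), ∇φ = (85.8125, -53.625, 43) → (7.375, -4.5, 5.9375) − 0.25·(85.8125, -53.625, 43) = (-14.078125, 8.90625, -4.8125)

(-14.078125, 8.90625, -4.8125)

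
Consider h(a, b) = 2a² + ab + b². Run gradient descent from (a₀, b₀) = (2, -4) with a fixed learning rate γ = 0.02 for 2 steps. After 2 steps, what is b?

-3.7632

∇h = (4a + b, a + 2b)
(a₁, b₁) = (2, -4) − 0.02·(4, -6) = (1.92, -3.88)
(a₂, b₂) = (1.92, -3.88) − 0.02·(3.8, -5.84) = (1.844, -3.7632)
b = -3.7632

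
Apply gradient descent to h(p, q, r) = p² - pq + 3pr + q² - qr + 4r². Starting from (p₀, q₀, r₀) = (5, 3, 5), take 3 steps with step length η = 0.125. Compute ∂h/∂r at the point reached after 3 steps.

∇h = (2p - q + 3r, -p + 2q - r, 3p - q + 8r)
(p₁, q₁, r₁) = (5, 3, 5) − 0.125·(22, -4, 52) = (2.25, 3.5, -1.5)
(p₂, q₂, r₂) = (2.25, 3.5, -1.5) − 0.125·(-3.5, 6.25, -8.75) = (2.6875, 2.71875, -0.40625)
(p₃, q₃, r₃) = (2.6875, 2.71875, -0.40625) − 0.125·(1.4375, 3.15625, 2.09375) = (2.5078125, 2.32421875, -0.66796875)
∂h/∂r at (2.5078125, 2.32421875, -0.66796875) = -0.14453125

-0.14453125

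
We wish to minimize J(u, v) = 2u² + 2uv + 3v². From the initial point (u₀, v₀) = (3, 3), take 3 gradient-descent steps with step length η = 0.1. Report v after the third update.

-0.12

∇J = (4u + 2v, 2u + 6v)
Step 1: at (3, 3), ∇J = (18, 24) → (3, 3) − 0.1·(18, 24) = (1.2, 0.6)
Step 2: at (1.2, 0.6), ∇J = (6, 6) → (1.2, 0.6) − 0.1·(6, 6) = (0.6, 0)
Step 3: at (0.6, 0), ∇J = (2.4, 1.2) → (0.6, 0) − 0.1·(2.4, 1.2) = (0.36, -0.12)
v = -0.12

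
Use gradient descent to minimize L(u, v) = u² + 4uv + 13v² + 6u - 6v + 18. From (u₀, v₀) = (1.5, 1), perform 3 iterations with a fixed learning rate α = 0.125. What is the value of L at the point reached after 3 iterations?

∇L = (2u + 4v + 6, 4u + 26v - 6)
Step 1: at (1.5, 1), ∇L = (13, 26) → (1.5, 1) − 0.125·(13, 26) = (-0.125, -2.25)
Step 2: at (-0.125, -2.25), ∇L = (-3.25, -65) → (-0.125, -2.25) − 0.125·(-3.25, -65) = (0.28125, 5.875)
Step 3: at (0.28125, 5.875), ∇L = (30.0625, 147.875) → (0.28125, 5.875) − 0.125·(30.0625, 147.875) = (-3.4765625, -12.609375)
L(-3.4765625, -12.609375) = 2327.18487548828125

2327.18487548828125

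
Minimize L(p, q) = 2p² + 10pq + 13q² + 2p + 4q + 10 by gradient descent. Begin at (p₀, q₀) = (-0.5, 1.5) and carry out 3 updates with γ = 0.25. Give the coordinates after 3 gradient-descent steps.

(-134.5625, -344.6875)

∇L = (4p + 10q + 2, 10p + 26q + 4)
Step 1: at (-0.5, 1.5), ∇L = (15, 38) → (-0.5, 1.5) − 0.25·(15, 38) = (-4.25, -8)
Step 2: at (-4.25, -8), ∇L = (-95, -246.5) → (-4.25, -8) − 0.25·(-95, -246.5) = (19.5, 53.625)
Step 3: at (19.5, 53.625), ∇L = (616.25, 1593.25) → (19.5, 53.625) − 0.25·(616.25, 1593.25) = (-134.5625, -344.6875)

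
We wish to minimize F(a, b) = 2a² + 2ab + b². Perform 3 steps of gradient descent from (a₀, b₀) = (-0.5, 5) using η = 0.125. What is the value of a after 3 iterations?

∇F = (4a + 2b, 2a + 2b)
Step 1: at (-0.5, 5), ∇F = (8, 9) → (-0.5, 5) − 0.125·(8, 9) = (-1.5, 3.875)
Step 2: at (-1.5, 3.875), ∇F = (1.75, 4.75) → (-1.5, 3.875) − 0.125·(1.75, 4.75) = (-1.71875, 3.28125)
Step 3: at (-1.71875, 3.28125), ∇F = (-0.3125, 3.125) → (-1.71875, 3.28125) − 0.125·(-0.3125, 3.125) = (-1.6796875, 2.890625)
a = -1.6796875

-1.6796875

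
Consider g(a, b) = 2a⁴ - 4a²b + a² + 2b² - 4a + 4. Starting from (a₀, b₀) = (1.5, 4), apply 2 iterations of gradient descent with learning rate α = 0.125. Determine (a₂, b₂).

(-59.796875, 10.59375)

∇g = (8a³ - 8ab + 2a - 4, -4a² + 4b)
Step 1: at (1.5, 4), ∇g = (-22, 7) → (1.5, 4) − 0.125·(-22, 7) = (4.25, 3.125)
Step 2: at (4.25, 3.125), ∇g = (512.375, -59.75) → (4.25, 3.125) − 0.125·(512.375, -59.75) = (-59.796875, 10.59375)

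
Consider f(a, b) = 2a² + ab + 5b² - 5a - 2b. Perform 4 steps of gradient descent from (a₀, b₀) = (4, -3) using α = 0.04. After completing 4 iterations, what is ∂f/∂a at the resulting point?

∇f = (4a + b - 5, a + 10b - 2)
Step 1: at (4, -3), ∇f = (8, -28) → (4, -3) − 0.04·(8, -28) = (3.68, -1.88)
Step 2: at (3.68, -1.88), ∇f = (7.84, -17.12) → (3.68, -1.88) − 0.04·(7.84, -17.12) = (3.3664, -1.1952)
Step 3: at (3.3664, -1.1952), ∇f = (7.2704, -10.5856) → (3.3664, -1.1952) − 0.04·(7.2704, -10.5856) = (3.075584, -0.771776)
Step 4: at (3.075584, -0.771776), ∇f = (6.53056, -6.642176) → (3.075584, -0.771776) − 0.04·(6.53056, -6.642176) = (2.8143616, -0.50608896)
∂f/∂a at (2.8143616, -0.50608896) = 5.75135744

5.75135744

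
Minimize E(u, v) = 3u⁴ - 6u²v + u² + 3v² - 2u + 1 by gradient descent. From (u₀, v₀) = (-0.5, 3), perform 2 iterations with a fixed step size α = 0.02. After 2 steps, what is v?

∇E = (12u³ - 12uv + 2u - 2, -6u² + 6v)
(u₁, v₁) = (-0.5, 3) − 0.02·(13.5, 16.5) = (-0.77, 2.67)
(u₂, v₂) = (-0.77, 2.67) − 0.02·(15.652404, 12.4626) = (-1.08304808, 2.420748)
v = 2.420748

2.420748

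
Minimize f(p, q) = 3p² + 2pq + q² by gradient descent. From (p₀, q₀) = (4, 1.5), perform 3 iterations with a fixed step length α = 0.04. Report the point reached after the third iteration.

(1.562816, 0.51152)

∇f = (6p + 2q, 2p + 2q)
Step 1: at (4, 1.5), ∇f = (27, 11) → (4, 1.5) − 0.04·(27, 11) = (2.92, 1.06)
Step 2: at (2.92, 1.06), ∇f = (19.64, 7.96) → (2.92, 1.06) − 0.04·(19.64, 7.96) = (2.1344, 0.7416)
Step 3: at (2.1344, 0.7416), ∇f = (14.2896, 5.752) → (2.1344, 0.7416) − 0.04·(14.2896, 5.752) = (1.562816, 0.51152)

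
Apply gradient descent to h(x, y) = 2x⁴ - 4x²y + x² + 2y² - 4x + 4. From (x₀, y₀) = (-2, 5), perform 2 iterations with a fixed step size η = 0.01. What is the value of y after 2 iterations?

∇h = (8x³ - 8xy + 2x - 4, -4x² + 4y)
Step 1: at (-2, 5), ∇h = (8, 4) → (-2, 5) − 0.01·(8, 4) = (-2.08, 4.96)
Step 2: at (-2.08, 4.96), ∇h = (2.383104, 2.5344) → (-2.08, 4.96) − 0.01·(2.383104, 2.5344) = (-2.10383104, 4.934656)
y = 4.934656

4.934656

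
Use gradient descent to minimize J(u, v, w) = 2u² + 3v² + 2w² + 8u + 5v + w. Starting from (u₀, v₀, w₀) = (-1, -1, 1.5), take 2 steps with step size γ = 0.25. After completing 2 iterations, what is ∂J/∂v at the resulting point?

-0.25

∇J = (4u + 8, 6v + 5, 4w + 1)
Step 1: at (-1, -1, 1.5), ∇J = (4, -1, 7) → (-1, -1, 1.5) − 0.25·(4, -1, 7) = (-2, -0.75, -0.25)
Step 2: at (-2, -0.75, -0.25), ∇J = (0, 0.5, 0) → (-2, -0.75, -0.25) − 0.25·(0, 0.5, 0) = (-2, -0.875, -0.25)
∂J/∂v at (-2, -0.875, -0.25) = -0.25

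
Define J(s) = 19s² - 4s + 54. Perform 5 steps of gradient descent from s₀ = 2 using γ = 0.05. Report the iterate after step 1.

-1.6

J′(s) = 38s - 4
s₁ = 2 − 0.05·72 = -1.6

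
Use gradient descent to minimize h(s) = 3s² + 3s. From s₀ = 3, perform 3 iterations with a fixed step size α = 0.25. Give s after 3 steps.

-0.9375

h′(s) = 6s + 3
Step 1: h′(3) = 21; s₁ = 3 − 0.25·21 = -2.25
Step 2: h′(-2.25) = -10.5; s₂ = -2.25 − 0.25·(-10.5) = 0.375
Step 3: h′(0.375) = 5.25; s₃ = 0.375 − 0.25·5.25 = -0.9375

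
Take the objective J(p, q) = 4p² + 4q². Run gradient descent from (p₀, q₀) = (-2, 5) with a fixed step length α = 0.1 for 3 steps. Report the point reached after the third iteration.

(-0.016, 0.04)

∇J = (8p, 8q)
(p₁, q₁) = (-2, 5) − 0.1·(-16, 40) = (-0.4, 1)
(p₂, q₂) = (-0.4, 1) − 0.1·(-3.2, 8) = (-0.08, 0.2)
(p₃, q₃) = (-0.08, 0.2) − 0.1·(-0.64, 1.6) = (-0.016, 0.04)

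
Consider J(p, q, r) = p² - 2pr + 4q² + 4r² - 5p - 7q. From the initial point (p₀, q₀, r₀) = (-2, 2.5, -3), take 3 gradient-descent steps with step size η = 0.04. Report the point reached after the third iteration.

∇J = (2p - 2r - 5, 8q - 7, -2p + 8r)
(p₁, q₁, r₁) = (-2, 2.5, -3) − 0.04·(-3, 13, -20) = (-1.88, 1.98, -2.2)
(p₂, q₂, r₂) = (-1.88, 1.98, -2.2) − 0.04·(-4.36, 8.84, -13.84) = (-1.7056, 1.6264, -1.6464)
(p₃, q₃, r₃) = (-1.7056, 1.6264, -1.6464) − 0.04·(-5.1184, 6.0112, -9.76) = (-1.500864, 1.385952, -1.256)

(-1.500864, 1.385952, -1.256)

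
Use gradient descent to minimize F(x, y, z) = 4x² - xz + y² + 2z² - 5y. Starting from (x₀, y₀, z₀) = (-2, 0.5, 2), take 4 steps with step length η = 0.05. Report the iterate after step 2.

(-0.585, 0.88, 1.145)

∇F = (8x - z, 2y - 5, -x + 4z)
(x₁, y₁, z₁) = (-2, 0.5, 2) − 0.05·(-18, -4, 10) = (-1.1, 0.7, 1.5)
(x₂, y₂, z₂) = (-1.1, 0.7, 1.5) − 0.05·(-10.3, -3.6, 7.1) = (-0.585, 0.88, 1.145)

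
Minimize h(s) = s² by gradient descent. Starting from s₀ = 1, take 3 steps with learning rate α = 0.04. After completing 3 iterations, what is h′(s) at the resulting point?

1.557376

h′(s) = 2s
s₁ = 1 − 0.04·2 = 0.92
s₂ = 0.92 − 0.04·1.84 = 0.8464
s₃ = 0.8464 − 0.04·1.6928 = 0.778688
h′(s) at (0.778688) = 1.557376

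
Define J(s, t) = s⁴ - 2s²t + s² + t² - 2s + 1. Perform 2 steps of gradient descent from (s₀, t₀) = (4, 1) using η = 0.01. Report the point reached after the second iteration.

∇J = (4s³ - 4st + 2s - 2, -2s² + 2t)
(s₁, t₁) = (4, 1) − 0.01·(246, -30) = (1.54, 1.3)
(s₂, t₂) = (1.54, 1.3) − 0.01·(7.681056, -2.1432) = (1.46318944, 1.321432)

(1.46318944, 1.321432)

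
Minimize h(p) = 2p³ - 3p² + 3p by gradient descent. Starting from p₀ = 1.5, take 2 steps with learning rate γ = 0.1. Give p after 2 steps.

0.5625

h′(p) = 6p² - 6p + 3
p₁ = 1.5 − 0.1·7.5 = 0.75
p₂ = 0.75 − 0.1·1.875 = 0.5625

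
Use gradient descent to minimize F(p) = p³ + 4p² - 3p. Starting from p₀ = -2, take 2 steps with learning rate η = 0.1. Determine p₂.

F′(p) = 3p² + 8p - 3
p₁ = -2 − 0.1·(-7) = -1.3
p₂ = -1.3 − 0.1·(-8.33) = -0.467

-0.467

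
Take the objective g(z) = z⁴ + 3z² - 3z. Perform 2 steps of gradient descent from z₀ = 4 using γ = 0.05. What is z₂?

184.389325

g′(z) = 4z³ + 6z - 3
Step 1: g′(4) = 277; z₁ = 4 − 0.05·277 = -9.85
Step 2: g′(-9.85) = -3884.7865; z₂ = -9.85 − 0.05·(-3884.7865) = 184.389325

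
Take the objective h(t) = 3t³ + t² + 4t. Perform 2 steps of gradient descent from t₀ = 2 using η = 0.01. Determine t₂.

1.269776

h′(t) = 9t² + 2t + 4
Step 1: h′(2) = 44; t₁ = 2 − 0.01·44 = 1.56
Step 2: h′(1.56) = 29.0224; t₂ = 1.56 − 0.01·29.0224 = 1.269776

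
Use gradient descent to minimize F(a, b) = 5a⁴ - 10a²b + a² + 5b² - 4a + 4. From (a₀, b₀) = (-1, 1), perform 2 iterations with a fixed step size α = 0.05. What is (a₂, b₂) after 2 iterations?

∇F = (20a³ - 20ab + 2a - 4, -10a² + 10b)
Step 1: at (-1, 1), ∇F = (-6, 0) → (-1, 1) − 0.05·(-6, 0) = (-0.7, 1)
Step 2: at (-0.7, 1), ∇F = (1.74, 5.1) → (-0.7, 1) − 0.05·(1.74, 5.1) = (-0.787, 0.745)

(-0.787, 0.745)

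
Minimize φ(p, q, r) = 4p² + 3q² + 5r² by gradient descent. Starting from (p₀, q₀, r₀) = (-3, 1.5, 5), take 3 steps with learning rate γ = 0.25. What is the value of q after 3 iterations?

-0.1875

∇φ = (8p, 6q, 10r)
(p₁, q₁, r₁) = (-3, 1.5, 5) − 0.25·(-24, 9, 50) = (3, -0.75, -7.5)
(p₂, q₂, r₂) = (3, -0.75, -7.5) − 0.25·(24, -4.5, -75) = (-3, 0.375, 11.25)
(p₃, q₃, r₃) = (-3, 0.375, 11.25) − 0.25·(-24, 2.25, 112.5) = (3, -0.1875, -16.875)
q = -0.1875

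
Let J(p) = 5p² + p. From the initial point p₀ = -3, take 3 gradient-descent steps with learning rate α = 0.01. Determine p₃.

J′(p) = 10p + 1
Step 1: J′(-3) = -29; p₁ = -3 − 0.01·(-29) = -2.71
Step 2: J′(-2.71) = -26.1; p₂ = -2.71 − 0.01·(-26.1) = -2.449
Step 3: J′(-2.449) = -23.49; p₃ = -2.449 − 0.01·(-23.49) = -2.2141

-2.2141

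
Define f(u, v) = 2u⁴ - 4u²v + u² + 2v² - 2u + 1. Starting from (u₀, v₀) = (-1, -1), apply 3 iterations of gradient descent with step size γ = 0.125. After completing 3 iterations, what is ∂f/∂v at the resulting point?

-70.75

∇f = (8u³ - 8uv + 2u - 2, -4u² + 4v)
Step 1: at (-1, -1), ∇f = (-20, -8) → (-1, -1) − 0.125·(-20, -8) = (1.5, 0)
Step 2: at (1.5, 0), ∇f = (28, -9) → (1.5, 0) − 0.125·(28, -9) = (-2, 1.125)
Step 3: at (-2, 1.125), ∇f = (-52, -11.5) → (-2, 1.125) − 0.125·(-52, -11.5) = (4.5, 2.5625)
∂f/∂v at (4.5, 2.5625) = -70.75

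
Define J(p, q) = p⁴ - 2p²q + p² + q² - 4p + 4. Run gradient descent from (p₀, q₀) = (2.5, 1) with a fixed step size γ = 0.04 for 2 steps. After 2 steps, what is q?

1.316768

∇J = (4p³ - 4pq + 2p - 4, -2p² + 2q)
Step 1: at (2.5, 1), ∇J = (53.5, -10.5) → (2.5, 1) − 0.04·(53.5, -10.5) = (0.36, 1.42)
Step 2: at (0.36, 1.42), ∇J = (-5.138176, 2.5808) → (0.36, 1.42) − 0.04·(-5.138176, 2.5808) = (0.56552704, 1.316768)
q = 1.316768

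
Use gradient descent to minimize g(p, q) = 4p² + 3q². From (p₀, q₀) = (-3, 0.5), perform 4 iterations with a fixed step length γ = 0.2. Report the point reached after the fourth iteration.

(-0.3888, 0.0008)

∇g = (8p, 6q)
(p₁, q₁) = (-3, 0.5) − 0.2·(-24, 3) = (1.8, -0.1)
(p₂, q₂) = (1.8, -0.1) − 0.2·(14.4, -0.6) = (-1.08, 0.02)
(p₃, q₃) = (-1.08, 0.02) − 0.2·(-8.64, 0.12) = (0.648, -0.004)
(p₄, q₄) = (0.648, -0.004) − 0.2·(5.184, -0.024) = (-0.3888, 0.0008)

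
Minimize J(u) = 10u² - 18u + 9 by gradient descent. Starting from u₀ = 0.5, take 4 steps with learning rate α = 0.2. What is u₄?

J′(u) = 20u - 18
Step 1: J′(0.5) = -8; u₁ = 0.5 − 0.2·(-8) = 2.1
Step 2: J′(2.1) = 24; u₂ = 2.1 − 0.2·24 = -2.7
Step 3: J′(-2.7) = -72; u₃ = -2.7 − 0.2·(-72) = 11.7
Step 4: J′(11.7) = 216; u₄ = 11.7 − 0.2·216 = -31.5

-31.5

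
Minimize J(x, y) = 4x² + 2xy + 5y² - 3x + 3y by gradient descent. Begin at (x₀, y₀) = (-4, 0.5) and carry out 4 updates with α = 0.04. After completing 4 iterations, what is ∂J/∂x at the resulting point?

-7.8288128

∇J = (8x + 2y - 3, 2x + 10y + 3)
(x₁, y₁) = (-4, 0.5) − 0.04·(-34, 0) = (-2.64, 0.5)
(x₂, y₂) = (-2.64, 0.5) − 0.04·(-23.12, 2.72) = (-1.7152, 0.3912)
(x₃, y₃) = (-1.7152, 0.3912) − 0.04·(-15.9392, 3.4816) = (-1.077632, 0.251936)
(x₄, y₄) = (-1.077632, 0.251936) − 0.04·(-11.117184, 3.364096) = (-0.63294464, 0.11737216)
∂J/∂x at (-0.63294464, 0.11737216) = -7.8288128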